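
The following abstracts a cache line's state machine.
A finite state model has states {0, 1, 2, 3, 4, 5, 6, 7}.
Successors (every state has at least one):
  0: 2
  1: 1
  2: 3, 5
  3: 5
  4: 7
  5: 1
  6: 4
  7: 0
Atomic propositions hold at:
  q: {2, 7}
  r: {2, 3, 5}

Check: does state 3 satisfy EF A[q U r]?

A[q U r]: least fixpoint, start Z0 = Sat(r) = {2, 3, 5}, add states in Sat(q) with every successor in Z. Already a fixed point.
Sat(A[q U r]) = {2, 3, 5}
EF A[q U r]: least fixpoint, start Z0 = {2, 3, 5}, add states with some successor in Z. Z1 = {0, 2, 3, 5}; Z2 = {0, 2, 3, 5, 7}; Z3 = {0, 2, 3, 4, 5, 7}; Z4 = {0, 2, 3, 4, 5, 6, 7}; fixed.
Sat(EF A[q U r]) = {0, 2, 3, 4, 5, 6, 7}
3 ∈ Sat(EF A[q U r]) = {0, 2, 3, 4, 5, 6, 7}, so the formula holds at 3.

Yes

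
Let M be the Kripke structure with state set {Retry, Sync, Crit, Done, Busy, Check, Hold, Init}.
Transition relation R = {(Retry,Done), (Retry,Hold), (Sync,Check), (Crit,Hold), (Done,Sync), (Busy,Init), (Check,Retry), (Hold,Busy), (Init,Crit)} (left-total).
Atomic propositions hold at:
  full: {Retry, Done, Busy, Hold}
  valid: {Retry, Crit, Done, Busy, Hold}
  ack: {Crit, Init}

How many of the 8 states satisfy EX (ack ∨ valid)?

Sat(ack ∨ valid) = {Retry, Crit, Done, Busy, Hold, Init}
Sat(EX (ack ∨ valid)) = {s : some successor in {Retry, Crit, Done, Busy, Hold, Init}} = {Retry, Crit, Busy, Check, Hold, Init}
|Sat(EX (ack ∨ valid))| = |{Retry, Crit, Busy, Check, Hold, Init}| = 6.

6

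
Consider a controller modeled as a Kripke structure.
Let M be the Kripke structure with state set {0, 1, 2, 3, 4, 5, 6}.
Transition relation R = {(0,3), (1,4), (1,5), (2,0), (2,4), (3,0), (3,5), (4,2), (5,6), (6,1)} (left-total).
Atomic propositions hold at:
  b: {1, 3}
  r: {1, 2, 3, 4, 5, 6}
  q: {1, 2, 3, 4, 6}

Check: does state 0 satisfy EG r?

EG r: greatest fixpoint, start Z0 = {1, 2, 3, 4, 5, 6}, keep only states in Sat with some successor in Z. Already a fixed point.
Sat(EG r) = {1, 2, 3, 4, 5, 6}
0 ∉ Sat(EG r) = {1, 2, 3, 4, 5, 6}, so the formula does not hold at 0.

No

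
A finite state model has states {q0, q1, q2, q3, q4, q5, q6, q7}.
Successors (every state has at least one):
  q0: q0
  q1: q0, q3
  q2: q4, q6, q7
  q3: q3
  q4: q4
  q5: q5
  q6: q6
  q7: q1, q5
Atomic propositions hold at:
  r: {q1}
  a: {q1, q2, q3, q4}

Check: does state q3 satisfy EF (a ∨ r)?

Yes

Sat(a ∨ r) = {q1, q2, q3, q4}
EF (a ∨ r): least fixpoint, start Z0 = {q1, q2, q3, q4}, add states with some successor in Z. Z1 = {q1, q2, q3, q4, q7}; fixed.
Sat(EF (a ∨ r)) = {q1, q2, q3, q4, q7}
q3 ∈ Sat(EF (a ∨ r)) = {q1, q2, q3, q4, q7}, so the formula holds at q3.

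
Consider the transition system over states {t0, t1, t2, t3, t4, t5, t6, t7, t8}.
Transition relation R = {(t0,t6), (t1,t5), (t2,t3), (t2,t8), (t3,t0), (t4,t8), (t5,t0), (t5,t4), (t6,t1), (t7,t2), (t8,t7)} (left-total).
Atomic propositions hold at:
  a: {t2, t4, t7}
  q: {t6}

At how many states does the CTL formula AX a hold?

2

Sat(AX a) = {s : every successor in {t2, t4, t7}} = {t7, t8}
|Sat(AX a)| = |{t7, t8}| = 2.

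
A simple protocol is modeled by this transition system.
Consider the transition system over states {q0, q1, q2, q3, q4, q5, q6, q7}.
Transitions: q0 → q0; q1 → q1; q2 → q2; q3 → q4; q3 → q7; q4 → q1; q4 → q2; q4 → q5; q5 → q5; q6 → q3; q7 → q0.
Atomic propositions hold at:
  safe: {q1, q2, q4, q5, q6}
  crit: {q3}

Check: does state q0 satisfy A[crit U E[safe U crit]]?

E[safe U crit]: least fixpoint, start Z0 = Sat(crit) = {q3}, add states in Sat(safe) with some successor in Z. Z1 = {q3, q6}; fixed.
Sat(E[safe U crit]) = {q3, q6}
A[crit U E[safe U crit]]: least fixpoint, start Z0 = Sat(E[safe U crit]) = {q3, q6}, add states in Sat(crit) with every successor in Z. Already a fixed point.
Sat(A[crit U E[safe U crit]]) = {q3, q6}
q0 ∉ Sat(A[crit U E[safe U crit]]) = {q3, q6}, so the formula does not hold at q0.

No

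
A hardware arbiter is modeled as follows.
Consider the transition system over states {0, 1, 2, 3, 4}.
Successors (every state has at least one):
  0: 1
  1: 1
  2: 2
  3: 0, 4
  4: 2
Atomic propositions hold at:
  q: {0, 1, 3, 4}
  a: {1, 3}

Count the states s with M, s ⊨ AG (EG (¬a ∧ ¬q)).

1

Sat(¬a) = {0, 2, 4}
Sat(¬q) = {2}
Sat(¬a ∧ ¬q) = {2}
EG (¬a ∧ ¬q): greatest fixpoint, start Z0 = {2}, keep only states in Sat with some successor in Z. Already a fixed point.
Sat(EG (¬a ∧ ¬q)) = {2}
AG (EG (¬a ∧ ¬q)): greatest fixpoint, start Z0 = {2}, keep only states in Sat with every successor in Z. Already a fixed point.
Sat(AG (EG (¬a ∧ ¬q))) = {2}
|Sat(AG (EG (¬a ∧ ¬q)))| = |{2}| = 1.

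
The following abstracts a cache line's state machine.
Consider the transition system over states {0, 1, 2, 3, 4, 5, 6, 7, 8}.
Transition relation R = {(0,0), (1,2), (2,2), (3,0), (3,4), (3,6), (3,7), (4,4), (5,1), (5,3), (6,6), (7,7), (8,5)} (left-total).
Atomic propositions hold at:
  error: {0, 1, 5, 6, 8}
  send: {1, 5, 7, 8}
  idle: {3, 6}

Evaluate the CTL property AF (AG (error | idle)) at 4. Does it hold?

No

Sat(error | idle) = {0, 1, 3, 5, 6, 8}
AG (error | idle): greatest fixpoint, start Z0 = {0, 1, 3, 5, 6, 8}, keep only states in Sat with every successor in Z. Z1 = {0, 5, 6, 8}; Z2 = {0, 6, 8}; Z3 = {0, 6}; fixed.
Sat(AG (error | idle)) = {0, 6}
AF (AG (error | idle)): least fixpoint, start Z0 = {0, 6}, add states with every successor in Z. Already a fixed point.
Sat(AF (AG (error | idle))) = {0, 6}
4 ∉ Sat(AF (AG (error | idle))) = {0, 6}, so the formula does not hold at 4.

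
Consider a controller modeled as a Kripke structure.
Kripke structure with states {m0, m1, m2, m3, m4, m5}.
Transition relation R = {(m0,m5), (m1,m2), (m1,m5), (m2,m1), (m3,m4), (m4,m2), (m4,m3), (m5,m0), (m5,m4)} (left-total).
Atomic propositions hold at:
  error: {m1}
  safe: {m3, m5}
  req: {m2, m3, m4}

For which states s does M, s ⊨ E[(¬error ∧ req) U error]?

Sat(¬error) = {m0, m2, m3, m4, m5}
Sat(¬error ∧ req) = {m2, m3, m4}
E[(¬error ∧ req) U error]: least fixpoint, start Z0 = Sat(error) = {m1}, add states in Sat(¬error ∧ req) with some successor in Z. Z1 = {m1, m2}; Z2 = {m1, m2, m4}; Z3 = {m1, m2, m3, m4}; fixed.
Sat(E[(¬error ∧ req) U error]) = {m1, m2, m3, m4}

{m1, m2, m3, m4}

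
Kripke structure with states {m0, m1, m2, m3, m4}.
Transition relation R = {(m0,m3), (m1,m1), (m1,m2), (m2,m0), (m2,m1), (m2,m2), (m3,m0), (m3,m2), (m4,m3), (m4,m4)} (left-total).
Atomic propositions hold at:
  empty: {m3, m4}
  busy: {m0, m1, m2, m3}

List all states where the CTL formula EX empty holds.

{m0, m4}

Sat(EX empty) = {s : some successor in {m3, m4}} = {m0, m4}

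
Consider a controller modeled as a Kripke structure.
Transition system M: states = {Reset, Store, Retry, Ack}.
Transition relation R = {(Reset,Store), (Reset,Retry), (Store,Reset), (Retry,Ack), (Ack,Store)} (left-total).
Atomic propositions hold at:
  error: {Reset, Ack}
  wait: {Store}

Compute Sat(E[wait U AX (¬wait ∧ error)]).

Sat(¬wait) = {Reset, Retry, Ack}
Sat(¬wait ∧ error) = {Reset, Ack}
Sat(AX (¬wait ∧ error)) = {s : every successor in {Reset, Ack}} = {Store, Retry}
E[wait U AX (¬wait ∧ error)]: least fixpoint, start Z0 = Sat(AX (¬wait ∧ error)) = {Store, Retry}, add states in Sat(wait) with some successor in Z. Already a fixed point.
Sat(E[wait U AX (¬wait ∧ error)]) = {Store, Retry}

{Store, Retry}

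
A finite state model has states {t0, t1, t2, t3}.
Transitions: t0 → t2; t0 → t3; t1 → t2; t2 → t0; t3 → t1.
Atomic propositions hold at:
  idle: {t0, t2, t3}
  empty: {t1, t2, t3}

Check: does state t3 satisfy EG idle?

No

EG idle: greatest fixpoint, start Z0 = {t0, t2, t3}, keep only states in Sat with some successor in Z. Z1 = {t0, t2}; fixed.
Sat(EG idle) = {t0, t2}
t3 ∉ Sat(EG idle) = {t0, t2}, so the formula does not hold at t3.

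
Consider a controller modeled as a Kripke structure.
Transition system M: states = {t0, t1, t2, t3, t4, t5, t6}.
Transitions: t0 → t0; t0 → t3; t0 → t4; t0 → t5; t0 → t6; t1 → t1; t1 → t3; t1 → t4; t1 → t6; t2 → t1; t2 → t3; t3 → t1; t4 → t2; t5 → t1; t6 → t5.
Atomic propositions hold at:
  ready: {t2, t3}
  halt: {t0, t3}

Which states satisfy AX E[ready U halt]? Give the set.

{t4}

E[ready U halt]: least fixpoint, start Z0 = Sat(halt) = {t0, t3}, add states in Sat(ready) with some successor in Z. Z1 = {t0, t2, t3}; fixed.
Sat(E[ready U halt]) = {t0, t2, t3}
Sat(AX E[ready U halt]) = {s : every successor in {t0, t2, t3}} = {t4}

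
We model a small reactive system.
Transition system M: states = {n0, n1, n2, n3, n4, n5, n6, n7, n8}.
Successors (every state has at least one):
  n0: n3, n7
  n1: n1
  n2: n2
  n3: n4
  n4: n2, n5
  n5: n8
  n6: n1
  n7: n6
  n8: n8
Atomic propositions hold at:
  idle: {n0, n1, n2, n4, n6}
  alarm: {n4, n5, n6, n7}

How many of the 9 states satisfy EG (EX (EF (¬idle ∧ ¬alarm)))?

Sat(¬idle) = {n3, n5, n7, n8}
Sat(¬alarm) = {n0, n1, n2, n3, n8}
Sat(¬idle ∧ ¬alarm) = {n3, n8}
EF (¬idle ∧ ¬alarm): least fixpoint, start Z0 = {n3, n8}, add states with some successor in Z. Z1 = {n0, n3, n5, n8}; Z2 = {n0, n3, n4, n5, n8}; fixed.
Sat(EF (¬idle ∧ ¬alarm)) = {n0, n3, n4, n5, n8}
Sat(EX (EF (¬idle ∧ ¬alarm))) = {s : some successor in {n0, n3, n4, n5, n8}} = {n0, n3, n4, n5, n8}
EG (EX (EF (¬idle ∧ ¬alarm))): greatest fixpoint, start Z0 = {n0, n3, n4, n5, n8}, keep only states in Sat with some successor in Z. Already a fixed point.
Sat(EG (EX (EF (¬idle ∧ ¬alarm)))) = {n0, n3, n4, n5, n8}
|Sat(EG (EX (EF (¬idle ∧ ¬alarm))))| = |{n0, n3, n4, n5, n8}| = 5.

5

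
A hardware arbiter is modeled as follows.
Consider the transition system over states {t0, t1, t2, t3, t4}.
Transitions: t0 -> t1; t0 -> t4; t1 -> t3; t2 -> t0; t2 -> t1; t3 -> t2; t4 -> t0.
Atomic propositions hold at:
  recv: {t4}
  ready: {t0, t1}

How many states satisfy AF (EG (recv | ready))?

Sat(recv | ready) = {t0, t1, t4}
EG (recv | ready): greatest fixpoint, start Z0 = {t0, t1, t4}, keep only states in Sat with some successor in Z. Z1 = {t0, t4}; fixed.
Sat(EG (recv | ready)) = {t0, t4}
AF (EG (recv | ready)): least fixpoint, start Z0 = {t0, t4}, add states with every successor in Z. Already a fixed point.
Sat(AF (EG (recv | ready))) = {t0, t4}
|Sat(AF (EG (recv | ready)))| = |{t0, t4}| = 2.

2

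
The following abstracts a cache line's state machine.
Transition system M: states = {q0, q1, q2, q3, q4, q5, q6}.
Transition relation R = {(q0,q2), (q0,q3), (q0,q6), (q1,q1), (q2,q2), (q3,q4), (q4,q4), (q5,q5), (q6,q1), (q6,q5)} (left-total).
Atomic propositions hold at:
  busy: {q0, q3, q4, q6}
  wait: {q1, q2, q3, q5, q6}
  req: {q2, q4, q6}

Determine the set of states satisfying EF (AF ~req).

{q0, q1, q3, q5, q6}

Sat(~req) = {q0, q1, q3, q5}
AF ~req: least fixpoint, start Z0 = {q0, q1, q3, q5}, add states with every successor in Z. Z1 = {q0, q1, q3, q5, q6}; fixed.
Sat(AF ~req) = {q0, q1, q3, q5, q6}
EF (AF ~req): least fixpoint, start Z0 = {q0, q1, q3, q5, q6}, add states with some successor in Z. Already a fixed point.
Sat(EF (AF ~req)) = {q0, q1, q3, q5, q6}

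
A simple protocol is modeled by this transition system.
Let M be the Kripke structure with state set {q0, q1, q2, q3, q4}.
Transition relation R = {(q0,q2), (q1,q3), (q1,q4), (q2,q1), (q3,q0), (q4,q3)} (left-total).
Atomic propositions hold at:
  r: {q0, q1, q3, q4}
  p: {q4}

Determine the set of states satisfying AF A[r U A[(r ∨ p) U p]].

Sat(r ∨ p) = {q0, q1, q3, q4}
A[(r ∨ p) U p]: least fixpoint, start Z0 = Sat(p) = {q4}, add states in Sat(r ∨ p) with every successor in Z. Already a fixed point.
Sat(A[(r ∨ p) U p]) = {q4}
A[r U A[(r ∨ p) U p]]: least fixpoint, start Z0 = Sat(A[(r ∨ p) U p]) = {q4}, add states in Sat(r) with every successor in Z. Already a fixed point.
Sat(A[r U A[(r ∨ p) U p]]) = {q4}
AF A[r U A[(r ∨ p) U p]]: least fixpoint, start Z0 = {q4}, add states with every successor in Z. Already a fixed point.
Sat(AF A[r U A[(r ∨ p) U p]]) = {q4}

{q4}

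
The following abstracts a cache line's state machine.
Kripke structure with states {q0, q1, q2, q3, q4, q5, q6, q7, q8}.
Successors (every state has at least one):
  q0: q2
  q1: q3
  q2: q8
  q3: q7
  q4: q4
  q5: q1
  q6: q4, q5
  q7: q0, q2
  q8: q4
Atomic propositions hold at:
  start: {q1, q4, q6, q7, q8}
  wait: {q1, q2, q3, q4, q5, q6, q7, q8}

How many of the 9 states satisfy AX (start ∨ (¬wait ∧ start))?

Sat(¬wait) = {q0}
Sat(¬wait ∧ start) = ∅
Sat(start ∨ (¬wait ∧ start)) = {q1, q4, q6, q7, q8}
Sat(AX (start ∨ (¬wait ∧ start))) = {s : every successor in {q1, q4, q6, q7, q8}} = {q2, q3, q4, q5, q8}
|Sat(AX (start ∨ (¬wait ∧ start)))| = |{q2, q3, q4, q5, q8}| = 5.

5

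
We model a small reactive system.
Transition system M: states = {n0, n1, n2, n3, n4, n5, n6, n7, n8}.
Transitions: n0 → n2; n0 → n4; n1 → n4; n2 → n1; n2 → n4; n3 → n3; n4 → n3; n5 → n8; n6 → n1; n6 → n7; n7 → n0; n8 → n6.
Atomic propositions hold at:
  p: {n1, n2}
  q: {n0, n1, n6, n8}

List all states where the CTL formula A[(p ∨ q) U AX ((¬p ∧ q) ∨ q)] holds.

{n5, n7, n8}

Sat(p ∨ q) = {n0, n1, n2, n6, n8}
Sat(¬p) = {n0, n3, n4, n5, n6, n7, n8}
Sat(¬p ∧ q) = {n0, n6, n8}
Sat((¬p ∧ q) ∨ q) = {n0, n1, n6, n8}
Sat(AX ((¬p ∧ q) ∨ q)) = {s : every successor in {n0, n1, n6, n8}} = {n5, n7, n8}
A[(p ∨ q) U AX ((¬p ∧ q) ∨ q)]: least fixpoint, start Z0 = Sat(AX ((¬p ∧ q) ∨ q)) = {n5, n7, n8}, add states in Sat(p ∨ q) with every successor in Z. Already a fixed point.
Sat(A[(p ∨ q) U AX ((¬p ∧ q) ∨ q)]) = {n5, n7, n8}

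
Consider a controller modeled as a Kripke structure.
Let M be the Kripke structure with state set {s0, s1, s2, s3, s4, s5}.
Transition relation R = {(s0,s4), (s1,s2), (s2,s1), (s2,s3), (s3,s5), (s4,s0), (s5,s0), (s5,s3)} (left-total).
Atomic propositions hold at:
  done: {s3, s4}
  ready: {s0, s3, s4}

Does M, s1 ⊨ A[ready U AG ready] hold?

No

AG ready: greatest fixpoint, start Z0 = {s0, s3, s4}, keep only states in Sat with every successor in Z. Z1 = {s0, s4}; fixed.
Sat(AG ready) = {s0, s4}
A[ready U AG ready]: least fixpoint, start Z0 = Sat(AG ready) = {s0, s4}, add states in Sat(ready) with every successor in Z. Already a fixed point.
Sat(A[ready U AG ready]) = {s0, s4}
s1 ∉ Sat(A[ready U AG ready]) = {s0, s4}, so the formula does not hold at s1.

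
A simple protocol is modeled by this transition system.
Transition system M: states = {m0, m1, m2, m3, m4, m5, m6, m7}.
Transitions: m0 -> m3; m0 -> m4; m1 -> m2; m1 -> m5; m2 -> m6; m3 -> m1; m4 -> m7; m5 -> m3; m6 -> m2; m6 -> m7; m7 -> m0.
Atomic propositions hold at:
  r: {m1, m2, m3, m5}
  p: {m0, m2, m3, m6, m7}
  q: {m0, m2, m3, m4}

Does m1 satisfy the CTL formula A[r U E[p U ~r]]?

Sat(~r) = {m0, m4, m6, m7}
E[p U ~r]: least fixpoint, start Z0 = Sat(~r) = {m0, m4, m6, m7}, add states in Sat(p) with some successor in Z. Z1 = {m0, m2, m4, m6, m7}; fixed.
Sat(E[p U ~r]) = {m0, m2, m4, m6, m7}
A[r U E[p U ~r]]: least fixpoint, start Z0 = Sat(E[p U ~r]) = {m0, m2, m4, m6, m7}, add states in Sat(r) with every successor in Z. Already a fixed point.
Sat(A[r U E[p U ~r]]) = {m0, m2, m4, m6, m7}
m1 ∉ Sat(A[r U E[p U ~r]]) = {m0, m2, m4, m6, m7}, so the formula does not hold at m1.

No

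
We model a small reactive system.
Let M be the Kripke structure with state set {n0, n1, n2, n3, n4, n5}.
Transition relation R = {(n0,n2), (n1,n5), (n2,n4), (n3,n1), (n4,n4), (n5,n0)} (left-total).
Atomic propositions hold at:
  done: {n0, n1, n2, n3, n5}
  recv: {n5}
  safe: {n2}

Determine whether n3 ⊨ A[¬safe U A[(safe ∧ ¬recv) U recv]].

Sat(¬safe) = {n0, n1, n3, n4, n5}
Sat(¬recv) = {n0, n1, n2, n3, n4}
Sat(safe ∧ ¬recv) = {n2}
A[(safe ∧ ¬recv) U recv]: least fixpoint, start Z0 = Sat(recv) = {n5}, add states in Sat(safe ∧ ¬recv) with every successor in Z. Already a fixed point.
Sat(A[(safe ∧ ¬recv) U recv]) = {n5}
A[¬safe U A[(safe ∧ ¬recv) U recv]]: least fixpoint, start Z0 = Sat(A[(safe ∧ ¬recv) U recv]) = {n5}, add states in Sat(¬safe) with every successor in Z. Z1 = {n1, n5}; Z2 = {n1, n3, n5}; fixed.
Sat(A[¬safe U A[(safe ∧ ¬recv) U recv]]) = {n1, n3, n5}
n3 ∈ Sat(A[¬safe U A[(safe ∧ ¬recv) U recv]]) = {n1, n3, n5}, so the formula holds at n3.

Yes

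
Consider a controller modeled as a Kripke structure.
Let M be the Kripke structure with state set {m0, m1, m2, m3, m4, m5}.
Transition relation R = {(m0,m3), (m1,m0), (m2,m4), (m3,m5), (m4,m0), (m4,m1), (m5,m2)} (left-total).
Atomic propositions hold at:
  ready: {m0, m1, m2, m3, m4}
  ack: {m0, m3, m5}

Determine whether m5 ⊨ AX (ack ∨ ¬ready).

Sat(¬ready) = {m5}
Sat(ack ∨ ¬ready) = {m0, m3, m5}
Sat(AX (ack ∨ ¬ready)) = {s : every successor in {m0, m3, m5}} = {m0, m1, m3}
m5 ∉ Sat(AX (ack ∨ ¬ready)) = {m0, m1, m3}, so the formula does not hold at m5.

No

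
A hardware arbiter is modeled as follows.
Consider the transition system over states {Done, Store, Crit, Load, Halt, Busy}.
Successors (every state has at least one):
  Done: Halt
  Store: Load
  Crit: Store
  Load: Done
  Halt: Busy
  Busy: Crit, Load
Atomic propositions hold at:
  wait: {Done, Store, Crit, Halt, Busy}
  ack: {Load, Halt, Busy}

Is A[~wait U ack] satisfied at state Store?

Sat(~wait) = {Load}
A[~wait U ack]: least fixpoint, start Z0 = Sat(ack) = {Load, Halt, Busy}, add states in Sat(~wait) with every successor in Z. Already a fixed point.
Sat(A[~wait U ack]) = {Load, Halt, Busy}
Store ∉ Sat(A[~wait U ack]) = {Load, Halt, Busy}, so the formula does not hold at Store.

No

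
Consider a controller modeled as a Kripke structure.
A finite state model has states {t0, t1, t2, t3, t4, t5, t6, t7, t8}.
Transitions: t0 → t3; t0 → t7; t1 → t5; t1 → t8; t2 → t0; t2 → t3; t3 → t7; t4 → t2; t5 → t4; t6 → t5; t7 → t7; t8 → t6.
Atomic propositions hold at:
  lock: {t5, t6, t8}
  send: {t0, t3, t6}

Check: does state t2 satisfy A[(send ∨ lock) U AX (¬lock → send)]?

Yes

Sat(send ∨ lock) = {t0, t3, t5, t6, t8}
Sat(¬lock) = {t0, t1, t2, t3, t4, t7}
Sat(¬lock → send) = {t0, t3, t5, t6, t8}
Sat(AX (¬lock → send)) = {s : every successor in {t0, t3, t5, t6, t8}} = {t1, t2, t6, t8}
A[(send ∨ lock) U AX (¬lock → send)]: least fixpoint, start Z0 = Sat(AX (¬lock → send)) = {t1, t2, t6, t8}, add states in Sat(send ∨ lock) with every successor in Z. Already a fixed point.
Sat(A[(send ∨ lock) U AX (¬lock → send)]) = {t1, t2, t6, t8}
t2 ∈ Sat(A[(send ∨ lock) U AX (¬lock → send)]) = {t1, t2, t6, t8}, so the formula holds at t2.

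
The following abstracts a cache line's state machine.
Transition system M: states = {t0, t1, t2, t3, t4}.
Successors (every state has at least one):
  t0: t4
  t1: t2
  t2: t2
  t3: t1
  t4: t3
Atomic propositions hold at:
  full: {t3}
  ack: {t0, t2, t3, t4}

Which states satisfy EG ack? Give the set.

{t2}

EG ack: greatest fixpoint, start Z0 = {t0, t2, t3, t4}, keep only states in Sat with some successor in Z. Z1 = {t0, t2, t4}; Z2 = {t0, t2}; Z3 = {t2}; fixed.
Sat(EG ack) = {t2}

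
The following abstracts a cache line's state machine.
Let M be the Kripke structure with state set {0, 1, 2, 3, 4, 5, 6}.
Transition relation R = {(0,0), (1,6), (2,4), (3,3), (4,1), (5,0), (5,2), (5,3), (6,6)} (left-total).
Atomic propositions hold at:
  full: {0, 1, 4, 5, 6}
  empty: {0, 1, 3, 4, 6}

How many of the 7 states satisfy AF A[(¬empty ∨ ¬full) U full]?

6

Sat(¬empty) = {2, 5}
Sat(¬full) = {2, 3}
Sat(¬empty ∨ ¬full) = {2, 3, 5}
A[(¬empty ∨ ¬full) U full]: least fixpoint, start Z0 = Sat(full) = {0, 1, 4, 5, 6}, add states in Sat(¬empty ∨ ¬full) with every successor in Z. Z1 = {0, 1, 2, 4, 5, 6}; fixed.
Sat(A[(¬empty ∨ ¬full) U full]) = {0, 1, 2, 4, 5, 6}
AF A[(¬empty ∨ ¬full) U full]: least fixpoint, start Z0 = {0, 1, 2, 4, 5, 6}, add states with every successor in Z. Already a fixed point.
Sat(AF A[(¬empty ∨ ¬full) U full]) = {0, 1, 2, 4, 5, 6}
|Sat(AF A[(¬empty ∨ ¬full) U full])| = |{0, 1, 2, 4, 5, 6}| = 6.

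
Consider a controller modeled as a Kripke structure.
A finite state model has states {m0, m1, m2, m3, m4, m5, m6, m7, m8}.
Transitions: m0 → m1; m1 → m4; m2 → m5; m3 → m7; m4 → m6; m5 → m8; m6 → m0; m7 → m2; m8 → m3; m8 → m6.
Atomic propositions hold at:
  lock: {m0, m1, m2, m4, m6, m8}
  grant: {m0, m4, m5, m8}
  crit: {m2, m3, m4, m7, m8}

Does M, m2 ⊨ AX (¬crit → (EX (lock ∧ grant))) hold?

Yes

Sat(¬crit) = {m0, m1, m5, m6}
Sat(lock ∧ grant) = {m0, m4, m8}
Sat(EX (lock ∧ grant)) = {s : some successor in {m0, m4, m8}} = {m1, m5, m6}
Sat(¬crit → (EX (lock ∧ grant))) = {m1, m2, m3, m4, m5, m6, m7, m8}
Sat(AX (¬crit → (EX (lock ∧ grant)))) = {s : every successor in {m1, m2, m3, m4, m5, m6, m7, m8}} = {m0, m1, m2, m3, m4, m5, m7, m8}
m2 ∈ Sat(AX (¬crit → (EX (lock ∧ grant)))) = {m0, m1, m2, m3, m4, m5, m7, m8}, so the formula holds at m2.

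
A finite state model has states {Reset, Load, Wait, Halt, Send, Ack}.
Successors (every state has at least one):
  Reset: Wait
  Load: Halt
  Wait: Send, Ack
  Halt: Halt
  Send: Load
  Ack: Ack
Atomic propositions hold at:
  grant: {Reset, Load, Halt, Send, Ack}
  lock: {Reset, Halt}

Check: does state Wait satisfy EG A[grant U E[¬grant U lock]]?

No

Sat(¬grant) = {Wait}
E[¬grant U lock]: least fixpoint, start Z0 = Sat(lock) = {Reset, Halt}, add states in Sat(¬grant) with some successor in Z. Already a fixed point.
Sat(E[¬grant U lock]) = {Reset, Halt}
A[grant U E[¬grant U lock]]: least fixpoint, start Z0 = Sat(E[¬grant U lock]) = {Reset, Halt}, add states in Sat(grant) with every successor in Z. Z1 = {Reset, Load, Halt}; Z2 = {Reset, Load, Halt, Send}; fixed.
Sat(A[grant U E[¬grant U lock]]) = {Reset, Load, Halt, Send}
EG A[grant U E[¬grant U lock]]: greatest fixpoint, start Z0 = {Reset, Load, Halt, Send}, keep only states in Sat with some successor in Z. Z1 = {Load, Halt, Send}; fixed.
Sat(EG A[grant U E[¬grant U lock]]) = {Load, Halt, Send}
Wait ∉ Sat(EG A[grant U E[¬grant U lock]]) = {Load, Halt, Send}, so the formula does not hold at Wait.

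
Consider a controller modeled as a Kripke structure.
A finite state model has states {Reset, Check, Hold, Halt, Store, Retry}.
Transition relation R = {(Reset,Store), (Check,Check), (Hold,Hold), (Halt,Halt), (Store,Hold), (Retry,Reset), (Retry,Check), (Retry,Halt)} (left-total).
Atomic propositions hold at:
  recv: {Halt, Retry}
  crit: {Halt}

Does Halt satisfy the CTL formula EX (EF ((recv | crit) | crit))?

Sat(recv | crit) = {Halt, Retry}
Sat((recv | crit) | crit) = {Halt, Retry}
EF ((recv | crit) | crit): least fixpoint, start Z0 = {Halt, Retry}, add states with some successor in Z. Already a fixed point.
Sat(EF ((recv | crit) | crit)) = {Halt, Retry}
Sat(EX (EF ((recv | crit) | crit))) = {s : some successor in {Halt, Retry}} = {Halt, Retry}
Halt ∈ Sat(EX (EF ((recv | crit) | crit))) = {Halt, Retry}, so the formula holds at Halt.

Yes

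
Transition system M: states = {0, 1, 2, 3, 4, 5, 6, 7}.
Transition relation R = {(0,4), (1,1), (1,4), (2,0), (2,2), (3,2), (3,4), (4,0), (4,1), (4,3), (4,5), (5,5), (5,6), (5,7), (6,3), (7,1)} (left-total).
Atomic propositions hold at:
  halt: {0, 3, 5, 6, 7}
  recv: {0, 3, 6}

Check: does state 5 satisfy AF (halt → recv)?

Sat(halt → recv) = {0, 1, 2, 3, 4, 6}
AF (halt → recv): least fixpoint, start Z0 = {0, 1, 2, 3, 4, 6}, add states with every successor in Z. Z1 = {0, 1, 2, 3, 4, 6, 7}; fixed.
Sat(AF (halt → recv)) = {0, 1, 2, 3, 4, 6, 7}
5 ∉ Sat(AF (halt → recv)) = {0, 1, 2, 3, 4, 6, 7}, so the formula does not hold at 5.

No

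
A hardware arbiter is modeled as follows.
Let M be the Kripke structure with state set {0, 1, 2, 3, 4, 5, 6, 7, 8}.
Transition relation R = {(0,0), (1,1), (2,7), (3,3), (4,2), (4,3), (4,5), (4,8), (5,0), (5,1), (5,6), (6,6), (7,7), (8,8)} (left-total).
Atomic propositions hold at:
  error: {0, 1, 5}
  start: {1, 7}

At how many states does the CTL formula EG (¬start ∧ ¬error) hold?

4

Sat(¬start) = {0, 2, 3, 4, 5, 6, 8}
Sat(¬error) = {2, 3, 4, 6, 7, 8}
Sat(¬start ∧ ¬error) = {2, 3, 4, 6, 8}
EG (¬start ∧ ¬error): greatest fixpoint, start Z0 = {2, 3, 4, 6, 8}, keep only states in Sat with some successor in Z. Z1 = {3, 4, 6, 8}; fixed.
Sat(EG (¬start ∧ ¬error)) = {3, 4, 6, 8}
|Sat(EG (¬start ∧ ¬error))| = |{3, 4, 6, 8}| = 4.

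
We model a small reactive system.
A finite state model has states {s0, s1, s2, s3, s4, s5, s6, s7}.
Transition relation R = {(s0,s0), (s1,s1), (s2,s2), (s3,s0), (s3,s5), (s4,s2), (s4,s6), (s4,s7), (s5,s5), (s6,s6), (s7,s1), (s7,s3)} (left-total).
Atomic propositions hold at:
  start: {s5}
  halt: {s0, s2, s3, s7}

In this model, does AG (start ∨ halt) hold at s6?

No

Sat(start ∨ halt) = {s0, s2, s3, s5, s7}
AG (start ∨ halt): greatest fixpoint, start Z0 = {s0, s2, s3, s5, s7}, keep only states in Sat with every successor in Z. Z1 = {s0, s2, s3, s5}; fixed.
Sat(AG (start ∨ halt)) = {s0, s2, s3, s5}
s6 ∉ Sat(AG (start ∨ halt)) = {s0, s2, s3, s5}, so the formula does not hold at s6.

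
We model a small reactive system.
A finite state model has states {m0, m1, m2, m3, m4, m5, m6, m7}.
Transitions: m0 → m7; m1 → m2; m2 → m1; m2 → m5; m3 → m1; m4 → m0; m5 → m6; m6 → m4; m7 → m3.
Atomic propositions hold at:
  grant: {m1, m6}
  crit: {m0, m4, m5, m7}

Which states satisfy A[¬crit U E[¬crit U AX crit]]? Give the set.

{m0, m4, m6}

Sat(¬crit) = {m1, m2, m3, m6}
Sat(AX crit) = {s : every successor in {m0, m4, m5, m7}} = {m0, m4, m6}
E[¬crit U AX crit]: least fixpoint, start Z0 = Sat(AX crit) = {m0, m4, m6}, add states in Sat(¬crit) with some successor in Z. Already a fixed point.
Sat(E[¬crit U AX crit]) = {m0, m4, m6}
A[¬crit U E[¬crit U AX crit]]: least fixpoint, start Z0 = Sat(E[¬crit U AX crit]) = {m0, m4, m6}, add states in Sat(¬crit) with every successor in Z. Already a fixed point.
Sat(A[¬crit U E[¬crit U AX crit]]) = {m0, m4, m6}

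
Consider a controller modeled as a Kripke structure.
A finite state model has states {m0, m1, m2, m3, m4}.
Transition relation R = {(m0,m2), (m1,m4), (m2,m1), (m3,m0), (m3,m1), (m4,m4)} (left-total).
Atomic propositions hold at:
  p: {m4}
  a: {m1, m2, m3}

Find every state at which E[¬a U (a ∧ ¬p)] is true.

Sat(¬a) = {m0, m4}
Sat(¬p) = {m0, m1, m2, m3}
Sat(a ∧ ¬p) = {m1, m2, m3}
E[¬a U (a ∧ ¬p)]: least fixpoint, start Z0 = Sat((a ∧ ¬p)) = {m1, m2, m3}, add states in Sat(¬a) with some successor in Z. Z1 = {m0, m1, m2, m3}; fixed.
Sat(E[¬a U (a ∧ ¬p)]) = {m0, m1, m2, m3}

{m0, m1, m2, m3}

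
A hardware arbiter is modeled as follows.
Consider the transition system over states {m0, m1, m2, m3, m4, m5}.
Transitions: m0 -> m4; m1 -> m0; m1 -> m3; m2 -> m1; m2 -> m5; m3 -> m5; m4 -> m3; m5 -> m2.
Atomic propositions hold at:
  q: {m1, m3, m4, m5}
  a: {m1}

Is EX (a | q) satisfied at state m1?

Yes

Sat(a | q) = {m1, m3, m4, m5}
Sat(EX (a | q)) = {s : some successor in {m1, m3, m4, m5}} = {m0, m1, m2, m3, m4}
m1 ∈ Sat(EX (a | q)) = {m0, m1, m2, m3, m4}, so the formula holds at m1.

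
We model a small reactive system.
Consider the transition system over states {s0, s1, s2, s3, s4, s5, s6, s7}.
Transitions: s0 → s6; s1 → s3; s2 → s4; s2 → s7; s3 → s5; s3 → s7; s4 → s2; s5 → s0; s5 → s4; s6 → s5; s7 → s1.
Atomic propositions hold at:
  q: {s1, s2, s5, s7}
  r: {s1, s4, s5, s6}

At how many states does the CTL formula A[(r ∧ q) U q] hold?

Sat(r ∧ q) = {s1, s5}
A[(r ∧ q) U q]: least fixpoint, start Z0 = Sat(q) = {s1, s2, s5, s7}, add states in Sat(r ∧ q) with every successor in Z. Already a fixed point.
Sat(A[(r ∧ q) U q]) = {s1, s2, s5, s7}
|Sat(A[(r ∧ q) U q])| = |{s1, s2, s5, s7}| = 4.

4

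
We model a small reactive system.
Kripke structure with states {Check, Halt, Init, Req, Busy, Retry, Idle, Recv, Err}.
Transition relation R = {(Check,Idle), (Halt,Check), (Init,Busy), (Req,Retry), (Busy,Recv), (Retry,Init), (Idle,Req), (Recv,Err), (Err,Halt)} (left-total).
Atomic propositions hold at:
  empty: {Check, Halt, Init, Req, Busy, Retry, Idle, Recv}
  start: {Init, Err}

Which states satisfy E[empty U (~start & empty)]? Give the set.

Sat(~start) = {Check, Halt, Req, Busy, Retry, Idle, Recv}
Sat(~start & empty) = {Check, Halt, Req, Busy, Retry, Idle, Recv}
E[empty U (~start & empty)]: least fixpoint, start Z0 = Sat((~start & empty)) = {Check, Halt, Req, Busy, Retry, Idle, Recv}, add states in Sat(empty) with some successor in Z. Z1 = {Check, Halt, Init, Req, Busy, Retry, Idle, Recv}; fixed.
Sat(E[empty U (~start & empty)]) = {Check, Halt, Init, Req, Busy, Retry, Idle, Recv}

{Check, Halt, Init, Req, Busy, Retry, Idle, Recv}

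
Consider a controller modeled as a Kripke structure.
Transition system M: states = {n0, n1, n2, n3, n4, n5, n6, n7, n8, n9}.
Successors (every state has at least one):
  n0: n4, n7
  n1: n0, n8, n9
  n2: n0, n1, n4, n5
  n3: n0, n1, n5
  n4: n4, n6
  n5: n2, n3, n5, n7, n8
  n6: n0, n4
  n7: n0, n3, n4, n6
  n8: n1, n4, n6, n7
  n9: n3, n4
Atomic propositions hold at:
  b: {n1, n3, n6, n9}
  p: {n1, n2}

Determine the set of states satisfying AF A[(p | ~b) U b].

{n1, n3, n6, n9}

Sat(~b) = {n0, n2, n4, n5, n7, n8}
Sat(p | ~b) = {n0, n1, n2, n4, n5, n7, n8}
A[(p | ~b) U b]: least fixpoint, start Z0 = Sat(b) = {n1, n3, n6, n9}, add states in Sat(p | ~b) with every successor in Z. Already a fixed point.
Sat(A[(p | ~b) U b]) = {n1, n3, n6, n9}
AF A[(p | ~b) U b]: least fixpoint, start Z0 = {n1, n3, n6, n9}, add states with every successor in Z. Already a fixed point.
Sat(AF A[(p | ~b) U b]) = {n1, n3, n6, n9}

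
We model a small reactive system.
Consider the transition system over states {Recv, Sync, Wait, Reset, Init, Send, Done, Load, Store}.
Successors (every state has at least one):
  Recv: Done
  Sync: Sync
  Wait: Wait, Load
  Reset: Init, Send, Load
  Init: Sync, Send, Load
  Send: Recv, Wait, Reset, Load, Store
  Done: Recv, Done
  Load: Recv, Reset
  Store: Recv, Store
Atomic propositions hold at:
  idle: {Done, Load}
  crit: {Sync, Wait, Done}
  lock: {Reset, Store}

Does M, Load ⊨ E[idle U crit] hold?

E[idle U crit]: least fixpoint, start Z0 = Sat(crit) = {Sync, Wait, Done}, add states in Sat(idle) with some successor in Z. Already a fixed point.
Sat(E[idle U crit]) = {Sync, Wait, Done}
Load ∉ Sat(E[idle U crit]) = {Sync, Wait, Done}, so the formula does not hold at Load.

No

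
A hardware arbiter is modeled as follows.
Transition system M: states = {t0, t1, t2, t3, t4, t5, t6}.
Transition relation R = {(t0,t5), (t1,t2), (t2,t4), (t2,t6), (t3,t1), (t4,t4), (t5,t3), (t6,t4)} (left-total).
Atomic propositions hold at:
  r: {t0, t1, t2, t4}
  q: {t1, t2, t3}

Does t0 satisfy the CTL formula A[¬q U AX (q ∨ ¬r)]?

Yes

Sat(¬q) = {t0, t4, t5, t6}
Sat(¬r) = {t3, t5, t6}
Sat(q ∨ ¬r) = {t1, t2, t3, t5, t6}
Sat(AX (q ∨ ¬r)) = {s : every successor in {t1, t2, t3, t5, t6}} = {t0, t1, t3, t5}
A[¬q U AX (q ∨ ¬r)]: least fixpoint, start Z0 = Sat(AX (q ∨ ¬r)) = {t0, t1, t3, t5}, add states in Sat(¬q) with every successor in Z. Already a fixed point.
Sat(A[¬q U AX (q ∨ ¬r)]) = {t0, t1, t3, t5}
t0 ∈ Sat(A[¬q U AX (q ∨ ¬r)]) = {t0, t1, t3, t5}, so the formula holds at t0.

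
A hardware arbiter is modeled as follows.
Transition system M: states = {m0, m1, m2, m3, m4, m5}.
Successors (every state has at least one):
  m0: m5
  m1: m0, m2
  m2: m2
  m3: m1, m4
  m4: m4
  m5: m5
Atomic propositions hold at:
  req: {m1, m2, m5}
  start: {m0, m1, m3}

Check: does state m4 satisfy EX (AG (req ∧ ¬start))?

No

Sat(¬start) = {m2, m4, m5}
Sat(req ∧ ¬start) = {m2, m5}
AG (req ∧ ¬start): greatest fixpoint, start Z0 = {m2, m5}, keep only states in Sat with every successor in Z. Already a fixed point.
Sat(AG (req ∧ ¬start)) = {m2, m5}
Sat(EX (AG (req ∧ ¬start))) = {s : some successor in {m2, m5}} = {m0, m1, m2, m5}
m4 ∉ Sat(EX (AG (req ∧ ¬start))) = {m0, m1, m2, m5}, so the formula does not hold at m4.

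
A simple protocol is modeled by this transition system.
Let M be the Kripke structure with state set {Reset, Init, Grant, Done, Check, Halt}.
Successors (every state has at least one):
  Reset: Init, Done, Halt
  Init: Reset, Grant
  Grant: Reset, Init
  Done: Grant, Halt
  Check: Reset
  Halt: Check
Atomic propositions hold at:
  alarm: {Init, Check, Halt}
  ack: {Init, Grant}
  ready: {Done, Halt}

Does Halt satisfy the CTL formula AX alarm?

Sat(AX alarm) = {s : every successor in {Init, Check, Halt}} = {Halt}
Halt ∈ Sat(AX alarm) = {Halt}, so the formula holds at Halt.

Yes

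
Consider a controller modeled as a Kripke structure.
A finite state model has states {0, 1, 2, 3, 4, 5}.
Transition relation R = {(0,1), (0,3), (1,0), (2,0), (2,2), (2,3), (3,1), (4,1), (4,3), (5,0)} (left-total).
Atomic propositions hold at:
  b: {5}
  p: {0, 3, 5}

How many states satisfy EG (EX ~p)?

1

Sat(~p) = {1, 2, 4}
Sat(EX ~p) = {s : some successor in {1, 2, 4}} = {0, 2, 3, 4}
EG (EX ~p): greatest fixpoint, start Z0 = {0, 2, 3, 4}, keep only states in Sat with some successor in Z. Z1 = {0, 2, 4}; Z2 = {2}; fixed.
Sat(EG (EX ~p)) = {2}
|Sat(EG (EX ~p))| = |{2}| = 1.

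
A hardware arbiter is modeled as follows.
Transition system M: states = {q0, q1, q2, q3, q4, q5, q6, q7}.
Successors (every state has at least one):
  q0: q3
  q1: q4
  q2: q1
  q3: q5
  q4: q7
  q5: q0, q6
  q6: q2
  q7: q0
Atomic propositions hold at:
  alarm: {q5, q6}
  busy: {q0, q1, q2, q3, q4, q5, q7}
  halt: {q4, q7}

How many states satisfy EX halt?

Sat(EX halt) = {s : some successor in {q4, q7}} = {q1, q4}
|Sat(EX halt)| = |{q1, q4}| = 2.

2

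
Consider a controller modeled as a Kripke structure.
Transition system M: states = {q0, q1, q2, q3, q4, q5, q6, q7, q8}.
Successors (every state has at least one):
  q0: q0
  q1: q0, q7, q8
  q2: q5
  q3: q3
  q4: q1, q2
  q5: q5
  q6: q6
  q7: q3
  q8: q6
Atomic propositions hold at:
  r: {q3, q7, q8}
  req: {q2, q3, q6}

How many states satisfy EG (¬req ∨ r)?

6

Sat(¬req) = {q0, q1, q4, q5, q7, q8}
Sat(¬req ∨ r) = {q0, q1, q3, q4, q5, q7, q8}
EG (¬req ∨ r): greatest fixpoint, start Z0 = {q0, q1, q3, q4, q5, q7, q8}, keep only states in Sat with some successor in Z. Z1 = {q0, q1, q3, q4, q5, q7}; fixed.
Sat(EG (¬req ∨ r)) = {q0, q1, q3, q4, q5, q7}
|Sat(EG (¬req ∨ r))| = |{q0, q1, q3, q4, q5, q7}| = 6.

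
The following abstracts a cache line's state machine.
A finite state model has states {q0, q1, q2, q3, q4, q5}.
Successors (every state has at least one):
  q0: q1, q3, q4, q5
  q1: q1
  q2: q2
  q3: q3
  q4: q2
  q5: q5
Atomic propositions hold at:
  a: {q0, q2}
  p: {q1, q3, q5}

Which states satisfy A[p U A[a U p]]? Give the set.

A[a U p]: least fixpoint, start Z0 = Sat(p) = {q1, q3, q5}, add states in Sat(a) with every successor in Z. Already a fixed point.
Sat(A[a U p]) = {q1, q3, q5}
A[p U A[a U p]]: least fixpoint, start Z0 = Sat(A[a U p]) = {q1, q3, q5}, add states in Sat(p) with every successor in Z. Already a fixed point.
Sat(A[p U A[a U p]]) = {q1, q3, q5}

{q1, q3, q5}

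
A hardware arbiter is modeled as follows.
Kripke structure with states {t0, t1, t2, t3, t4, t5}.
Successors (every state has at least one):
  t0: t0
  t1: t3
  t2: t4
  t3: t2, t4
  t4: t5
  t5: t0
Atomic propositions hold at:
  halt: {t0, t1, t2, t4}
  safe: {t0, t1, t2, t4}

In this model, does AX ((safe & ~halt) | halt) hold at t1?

No

Sat(~halt) = {t3, t5}
Sat(safe & ~halt) = ∅
Sat((safe & ~halt) | halt) = {t0, t1, t2, t4}
Sat(AX ((safe & ~halt) | halt)) = {s : every successor in {t0, t1, t2, t4}} = {t0, t2, t3, t5}
t1 ∉ Sat(AX ((safe & ~halt) | halt)) = {t0, t2, t3, t5}, so the formula does not hold at t1.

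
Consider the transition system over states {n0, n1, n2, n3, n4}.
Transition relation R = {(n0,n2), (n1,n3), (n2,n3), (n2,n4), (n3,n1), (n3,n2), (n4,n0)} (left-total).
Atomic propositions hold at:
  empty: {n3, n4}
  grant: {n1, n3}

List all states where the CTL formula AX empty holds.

Sat(AX empty) = {s : every successor in {n3, n4}} = {n1, n2}

{n1, n2}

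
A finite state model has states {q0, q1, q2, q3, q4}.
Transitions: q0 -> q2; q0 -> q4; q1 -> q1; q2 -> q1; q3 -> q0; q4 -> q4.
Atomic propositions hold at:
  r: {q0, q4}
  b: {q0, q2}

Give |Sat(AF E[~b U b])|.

3

Sat(~b) = {q1, q3, q4}
E[~b U b]: least fixpoint, start Z0 = Sat(b) = {q0, q2}, add states in Sat(~b) with some successor in Z. Z1 = {q0, q2, q3}; fixed.
Sat(E[~b U b]) = {q0, q2, q3}
AF E[~b U b]: least fixpoint, start Z0 = {q0, q2, q3}, add states with every successor in Z. Already a fixed point.
Sat(AF E[~b U b]) = {q0, q2, q3}
|Sat(AF E[~b U b])| = |{q0, q2, q3}| = 3.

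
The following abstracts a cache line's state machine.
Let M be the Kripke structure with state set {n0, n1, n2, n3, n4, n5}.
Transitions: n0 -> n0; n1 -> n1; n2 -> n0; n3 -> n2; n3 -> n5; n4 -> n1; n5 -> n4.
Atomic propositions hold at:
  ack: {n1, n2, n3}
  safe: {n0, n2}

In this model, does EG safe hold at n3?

No

EG safe: greatest fixpoint, start Z0 = {n0, n2}, keep only states in Sat with some successor in Z. Already a fixed point.
Sat(EG safe) = {n0, n2}
n3 ∉ Sat(EG safe) = {n0, n2}, so the formula does not hold at n3.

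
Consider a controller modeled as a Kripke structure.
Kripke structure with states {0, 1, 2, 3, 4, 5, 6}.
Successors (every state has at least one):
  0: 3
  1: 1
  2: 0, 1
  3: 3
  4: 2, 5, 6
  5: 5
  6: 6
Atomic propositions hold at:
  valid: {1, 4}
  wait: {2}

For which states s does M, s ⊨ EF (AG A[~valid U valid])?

Sat(~valid) = {0, 2, 3, 5, 6}
A[~valid U valid]: least fixpoint, start Z0 = Sat(valid) = {1, 4}, add states in Sat(~valid) with every successor in Z. Already a fixed point.
Sat(A[~valid U valid]) = {1, 4}
AG A[~valid U valid]: greatest fixpoint, start Z0 = {1, 4}, keep only states in Sat with every successor in Z. Z1 = {1}; fixed.
Sat(AG A[~valid U valid]) = {1}
EF (AG A[~valid U valid]): least fixpoint, start Z0 = {1}, add states with some successor in Z. Z1 = {1, 2}; Z2 = {1, 2, 4}; fixed.
Sat(EF (AG A[~valid U valid])) = {1, 2, 4}

{1, 2, 4}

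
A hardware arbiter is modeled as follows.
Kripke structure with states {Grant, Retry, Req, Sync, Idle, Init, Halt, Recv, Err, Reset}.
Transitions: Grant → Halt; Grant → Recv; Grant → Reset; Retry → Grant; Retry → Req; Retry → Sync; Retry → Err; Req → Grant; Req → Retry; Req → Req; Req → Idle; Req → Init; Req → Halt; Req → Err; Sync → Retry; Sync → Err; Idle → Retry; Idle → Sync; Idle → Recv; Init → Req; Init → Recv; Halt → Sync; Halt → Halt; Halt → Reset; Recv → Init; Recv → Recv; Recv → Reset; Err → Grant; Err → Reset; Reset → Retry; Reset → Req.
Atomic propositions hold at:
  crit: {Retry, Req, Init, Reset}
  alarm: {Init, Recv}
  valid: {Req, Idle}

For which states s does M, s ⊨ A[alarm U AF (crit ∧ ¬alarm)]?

Sat(¬alarm) = {Grant, Retry, Req, Sync, Idle, Halt, Err, Reset}
Sat(crit ∧ ¬alarm) = {Retry, Req, Reset}
AF (crit ∧ ¬alarm): least fixpoint, start Z0 = {Retry, Req, Reset}, add states with every successor in Z. Already a fixed point.
Sat(AF (crit ∧ ¬alarm)) = {Retry, Req, Reset}
A[alarm U AF (crit ∧ ¬alarm)]: least fixpoint, start Z0 = Sat(AF (crit ∧ ¬alarm)) = {Retry, Req, Reset}, add states in Sat(alarm) with every successor in Z. Already a fixed point.
Sat(A[alarm U AF (crit ∧ ¬alarm)]) = {Retry, Req, Reset}

{Retry, Req, Reset}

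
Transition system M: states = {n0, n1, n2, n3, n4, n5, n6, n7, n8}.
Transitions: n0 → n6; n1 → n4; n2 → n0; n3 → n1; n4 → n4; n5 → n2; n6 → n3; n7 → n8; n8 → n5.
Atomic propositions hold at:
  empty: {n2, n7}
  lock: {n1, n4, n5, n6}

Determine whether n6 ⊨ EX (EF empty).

No

EF empty: least fixpoint, start Z0 = {n2, n7}, add states with some successor in Z. Z1 = {n2, n5, n7}; Z2 = {n2, n5, n7, n8}; fixed.
Sat(EF empty) = {n2, n5, n7, n8}
Sat(EX (EF empty)) = {s : some successor in {n2, n5, n7, n8}} = {n5, n7, n8}
n6 ∉ Sat(EX (EF empty)) = {n5, n7, n8}, so the formula does not hold at n6.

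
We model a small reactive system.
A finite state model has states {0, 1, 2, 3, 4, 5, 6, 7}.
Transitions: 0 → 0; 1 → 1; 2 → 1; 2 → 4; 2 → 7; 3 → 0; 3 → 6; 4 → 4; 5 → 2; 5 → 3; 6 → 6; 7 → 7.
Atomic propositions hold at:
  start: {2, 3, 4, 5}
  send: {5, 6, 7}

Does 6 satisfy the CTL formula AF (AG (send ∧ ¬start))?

Sat(¬start) = {0, 1, 6, 7}
Sat(send ∧ ¬start) = {6, 7}
AG (send ∧ ¬start): greatest fixpoint, start Z0 = {6, 7}, keep only states in Sat with every successor in Z. Already a fixed point.
Sat(AG (send ∧ ¬start)) = {6, 7}
AF (AG (send ∧ ¬start)): least fixpoint, start Z0 = {6, 7}, add states with every successor in Z. Already a fixed point.
Sat(AF (AG (send ∧ ¬start))) = {6, 7}
6 ∈ Sat(AF (AG (send ∧ ¬start))) = {6, 7}, so the formula holds at 6.

Yes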